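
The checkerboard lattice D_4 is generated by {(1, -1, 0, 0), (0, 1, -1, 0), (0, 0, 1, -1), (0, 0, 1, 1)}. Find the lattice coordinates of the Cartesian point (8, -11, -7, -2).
8b₁ - 3b₂ - 4b₃ - 6b₄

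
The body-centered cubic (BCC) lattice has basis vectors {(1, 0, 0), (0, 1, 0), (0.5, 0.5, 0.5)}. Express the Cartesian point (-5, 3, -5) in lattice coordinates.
8b₂ - 10b₃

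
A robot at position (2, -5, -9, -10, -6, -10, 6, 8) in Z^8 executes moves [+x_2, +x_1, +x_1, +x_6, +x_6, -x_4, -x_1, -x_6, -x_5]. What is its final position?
(3, -4, -9, -11, -7, -9, 6, 8)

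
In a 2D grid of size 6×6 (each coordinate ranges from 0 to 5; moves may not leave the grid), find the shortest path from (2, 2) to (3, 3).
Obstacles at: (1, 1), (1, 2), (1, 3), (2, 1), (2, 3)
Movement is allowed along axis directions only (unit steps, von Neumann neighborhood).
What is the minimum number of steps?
2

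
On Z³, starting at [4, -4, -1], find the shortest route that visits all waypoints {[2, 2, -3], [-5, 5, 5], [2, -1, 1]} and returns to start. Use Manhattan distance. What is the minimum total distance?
52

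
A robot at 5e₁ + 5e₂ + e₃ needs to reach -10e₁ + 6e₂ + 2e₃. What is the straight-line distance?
15.0665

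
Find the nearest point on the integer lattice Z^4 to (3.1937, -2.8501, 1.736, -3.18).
(3, -3, 2, -3)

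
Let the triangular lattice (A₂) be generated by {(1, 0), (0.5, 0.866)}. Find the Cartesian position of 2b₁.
(2, 0)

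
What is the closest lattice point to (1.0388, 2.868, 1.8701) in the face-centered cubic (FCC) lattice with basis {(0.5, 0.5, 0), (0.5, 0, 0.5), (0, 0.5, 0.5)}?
(1, 3, 2)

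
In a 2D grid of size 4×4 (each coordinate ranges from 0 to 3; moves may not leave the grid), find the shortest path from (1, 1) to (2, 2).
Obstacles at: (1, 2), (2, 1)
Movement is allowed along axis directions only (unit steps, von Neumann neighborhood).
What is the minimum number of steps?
6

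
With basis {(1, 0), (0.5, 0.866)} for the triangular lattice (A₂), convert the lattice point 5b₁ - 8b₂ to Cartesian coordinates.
(1, -6.928)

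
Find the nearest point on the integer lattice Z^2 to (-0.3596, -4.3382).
(0, -4)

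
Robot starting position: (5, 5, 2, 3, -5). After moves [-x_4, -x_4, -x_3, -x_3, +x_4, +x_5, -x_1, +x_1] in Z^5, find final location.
(5, 5, 0, 2, -4)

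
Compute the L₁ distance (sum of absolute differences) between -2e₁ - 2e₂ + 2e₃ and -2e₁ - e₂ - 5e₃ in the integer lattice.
8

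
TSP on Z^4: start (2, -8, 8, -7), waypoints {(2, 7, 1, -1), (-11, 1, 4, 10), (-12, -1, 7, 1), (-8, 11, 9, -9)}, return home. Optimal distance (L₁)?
136
(one optimal route: (2, -8, 8, -7) → (2, 7, 1, -1) → (-11, 1, 4, 10) → (-12, -1, 7, 1) → (-8, 11, 9, -9) → (2, -8, 8, -7))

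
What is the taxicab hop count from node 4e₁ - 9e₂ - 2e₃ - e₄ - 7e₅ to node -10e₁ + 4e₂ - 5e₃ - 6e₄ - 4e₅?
38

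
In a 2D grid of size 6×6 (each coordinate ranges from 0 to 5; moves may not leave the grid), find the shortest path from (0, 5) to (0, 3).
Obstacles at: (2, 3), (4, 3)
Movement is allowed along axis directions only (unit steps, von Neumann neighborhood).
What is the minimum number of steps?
2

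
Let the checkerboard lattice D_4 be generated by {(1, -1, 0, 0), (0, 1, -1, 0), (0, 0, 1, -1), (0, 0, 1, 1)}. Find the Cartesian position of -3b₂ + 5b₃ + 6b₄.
(0, -3, 14, 1)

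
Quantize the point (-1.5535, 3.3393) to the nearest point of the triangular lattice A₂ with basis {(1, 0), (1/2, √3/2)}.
(-2, 3.464)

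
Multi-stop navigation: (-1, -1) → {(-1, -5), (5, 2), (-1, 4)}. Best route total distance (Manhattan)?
21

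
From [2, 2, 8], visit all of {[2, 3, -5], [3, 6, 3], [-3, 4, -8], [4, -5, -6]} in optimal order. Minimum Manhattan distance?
49
(one optimal route: (2, 2, 8) → (3, 6, 3) → (2, 3, -5) → (-3, 4, -8) → (4, -5, -6))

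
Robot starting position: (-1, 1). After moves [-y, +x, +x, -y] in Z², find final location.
(1, -1)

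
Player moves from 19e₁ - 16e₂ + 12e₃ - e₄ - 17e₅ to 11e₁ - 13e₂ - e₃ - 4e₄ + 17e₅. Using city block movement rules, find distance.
61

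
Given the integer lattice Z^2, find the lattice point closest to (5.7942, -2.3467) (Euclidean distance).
(6, -2)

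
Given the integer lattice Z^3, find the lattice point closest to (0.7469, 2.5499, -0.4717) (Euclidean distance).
(1, 3, 0)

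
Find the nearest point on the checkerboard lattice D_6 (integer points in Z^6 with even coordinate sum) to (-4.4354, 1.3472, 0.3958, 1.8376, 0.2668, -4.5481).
(-4, 1, 0, 2, 0, -5)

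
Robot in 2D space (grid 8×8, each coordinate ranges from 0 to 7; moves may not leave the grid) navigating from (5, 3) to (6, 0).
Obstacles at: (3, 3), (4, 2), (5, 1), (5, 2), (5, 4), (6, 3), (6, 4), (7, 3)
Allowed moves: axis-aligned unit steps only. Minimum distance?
12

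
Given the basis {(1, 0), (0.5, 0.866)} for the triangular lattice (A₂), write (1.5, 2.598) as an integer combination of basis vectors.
3b₂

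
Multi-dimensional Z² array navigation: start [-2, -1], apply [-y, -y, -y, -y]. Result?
(-2, -5)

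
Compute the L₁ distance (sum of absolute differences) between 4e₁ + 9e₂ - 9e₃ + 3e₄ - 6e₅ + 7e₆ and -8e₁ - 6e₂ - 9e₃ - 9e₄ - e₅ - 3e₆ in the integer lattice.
54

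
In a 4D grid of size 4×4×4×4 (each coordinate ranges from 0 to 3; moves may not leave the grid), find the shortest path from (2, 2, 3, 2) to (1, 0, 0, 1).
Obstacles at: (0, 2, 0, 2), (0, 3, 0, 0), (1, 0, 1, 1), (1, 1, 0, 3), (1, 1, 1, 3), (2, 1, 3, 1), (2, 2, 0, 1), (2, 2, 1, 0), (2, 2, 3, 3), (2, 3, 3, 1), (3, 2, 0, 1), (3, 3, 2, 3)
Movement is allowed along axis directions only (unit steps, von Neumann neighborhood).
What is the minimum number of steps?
7
(one shortest path: (2, 2, 3, 2) → (1, 2, 3, 2) → (1, 1, 3, 2) → (1, 0, 3, 2) → (1, 0, 2, 2) → (1, 0, 1, 2) → (1, 0, 0, 2) → (1, 0, 0, 1))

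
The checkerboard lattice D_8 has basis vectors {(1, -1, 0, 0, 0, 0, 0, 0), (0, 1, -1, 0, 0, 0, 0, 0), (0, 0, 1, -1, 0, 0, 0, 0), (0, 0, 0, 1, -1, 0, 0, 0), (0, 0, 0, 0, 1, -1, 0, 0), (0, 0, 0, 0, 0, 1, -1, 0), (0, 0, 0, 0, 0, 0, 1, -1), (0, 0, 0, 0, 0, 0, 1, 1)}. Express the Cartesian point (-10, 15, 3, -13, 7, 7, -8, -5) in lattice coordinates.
-10b₁ + 5b₂ + 8b₃ - 5b₄ + 2b₅ + 9b₆ + 3b₇ - 2b₈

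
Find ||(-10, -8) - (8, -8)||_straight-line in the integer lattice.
18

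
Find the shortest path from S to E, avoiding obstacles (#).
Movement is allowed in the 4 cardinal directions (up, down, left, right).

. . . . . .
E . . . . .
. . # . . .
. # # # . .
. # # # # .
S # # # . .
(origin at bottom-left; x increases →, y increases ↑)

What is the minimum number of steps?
4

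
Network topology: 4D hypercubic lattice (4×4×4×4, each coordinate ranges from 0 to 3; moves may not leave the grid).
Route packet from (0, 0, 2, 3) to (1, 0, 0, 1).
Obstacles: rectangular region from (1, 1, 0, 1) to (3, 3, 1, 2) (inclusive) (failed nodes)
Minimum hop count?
5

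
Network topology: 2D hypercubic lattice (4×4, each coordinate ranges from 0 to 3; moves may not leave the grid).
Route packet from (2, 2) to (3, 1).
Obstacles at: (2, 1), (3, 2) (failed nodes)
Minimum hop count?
6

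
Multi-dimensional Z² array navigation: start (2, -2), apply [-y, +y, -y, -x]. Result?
(1, -3)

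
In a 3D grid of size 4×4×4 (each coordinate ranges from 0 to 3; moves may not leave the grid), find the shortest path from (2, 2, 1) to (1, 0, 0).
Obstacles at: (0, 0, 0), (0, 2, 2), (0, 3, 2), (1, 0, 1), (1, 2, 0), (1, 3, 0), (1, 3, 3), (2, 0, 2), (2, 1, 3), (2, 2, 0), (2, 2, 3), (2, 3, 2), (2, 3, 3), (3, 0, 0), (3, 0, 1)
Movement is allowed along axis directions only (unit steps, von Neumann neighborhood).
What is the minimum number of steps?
4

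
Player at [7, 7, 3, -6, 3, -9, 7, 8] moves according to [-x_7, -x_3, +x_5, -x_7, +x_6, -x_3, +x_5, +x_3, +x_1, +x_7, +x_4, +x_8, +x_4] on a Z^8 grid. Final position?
(8, 7, 2, -4, 5, -8, 6, 9)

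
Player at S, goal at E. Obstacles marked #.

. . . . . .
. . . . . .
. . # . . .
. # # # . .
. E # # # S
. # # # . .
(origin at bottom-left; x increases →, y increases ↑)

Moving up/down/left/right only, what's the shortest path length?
12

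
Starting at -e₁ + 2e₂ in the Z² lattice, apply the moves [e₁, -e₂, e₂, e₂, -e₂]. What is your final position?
(0, 2)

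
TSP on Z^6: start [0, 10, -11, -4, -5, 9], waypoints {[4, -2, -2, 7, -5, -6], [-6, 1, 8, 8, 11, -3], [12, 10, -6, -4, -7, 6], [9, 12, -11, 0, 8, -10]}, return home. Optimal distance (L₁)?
224
(one optimal route: (0, 10, -11, -4, -5, 9) → (4, -2, -2, 7, -5, -6) → (-6, 1, 8, 8, 11, -3) → (9, 12, -11, 0, 8, -10) → (12, 10, -6, -4, -7, 6) → (0, 10, -11, -4, -5, 9))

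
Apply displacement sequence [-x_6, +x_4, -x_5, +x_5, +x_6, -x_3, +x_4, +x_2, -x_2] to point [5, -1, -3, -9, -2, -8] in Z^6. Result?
(5, -1, -4, -7, -2, -8)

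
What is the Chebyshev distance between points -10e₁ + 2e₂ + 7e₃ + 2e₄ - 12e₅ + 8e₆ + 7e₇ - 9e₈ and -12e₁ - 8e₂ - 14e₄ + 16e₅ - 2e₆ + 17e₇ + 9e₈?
28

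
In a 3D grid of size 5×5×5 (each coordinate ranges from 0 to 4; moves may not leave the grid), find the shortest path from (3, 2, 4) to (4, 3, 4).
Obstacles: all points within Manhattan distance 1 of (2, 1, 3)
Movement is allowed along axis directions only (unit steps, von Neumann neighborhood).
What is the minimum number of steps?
2
(one shortest path: (3, 2, 4) → (4, 2, 4) → (4, 3, 4))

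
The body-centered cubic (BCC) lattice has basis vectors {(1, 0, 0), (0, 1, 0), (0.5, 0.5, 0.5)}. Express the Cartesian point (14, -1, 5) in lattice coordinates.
9b₁ - 6b₂ + 10b₃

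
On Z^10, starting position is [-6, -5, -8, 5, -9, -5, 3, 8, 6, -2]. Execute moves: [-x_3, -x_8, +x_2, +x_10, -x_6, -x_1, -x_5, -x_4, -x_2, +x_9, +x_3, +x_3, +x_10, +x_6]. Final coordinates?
(-7, -5, -7, 4, -10, -5, 3, 7, 7, 0)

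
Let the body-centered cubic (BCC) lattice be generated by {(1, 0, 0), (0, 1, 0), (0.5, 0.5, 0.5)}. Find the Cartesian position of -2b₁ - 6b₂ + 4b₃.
(0, -4, 2)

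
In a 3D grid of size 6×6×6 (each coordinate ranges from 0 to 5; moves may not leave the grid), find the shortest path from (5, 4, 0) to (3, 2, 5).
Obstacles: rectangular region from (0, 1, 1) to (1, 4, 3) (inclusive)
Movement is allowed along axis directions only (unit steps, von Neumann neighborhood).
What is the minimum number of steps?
9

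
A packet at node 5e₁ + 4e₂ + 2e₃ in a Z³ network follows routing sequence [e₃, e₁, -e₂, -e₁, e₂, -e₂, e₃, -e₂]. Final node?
(5, 2, 4)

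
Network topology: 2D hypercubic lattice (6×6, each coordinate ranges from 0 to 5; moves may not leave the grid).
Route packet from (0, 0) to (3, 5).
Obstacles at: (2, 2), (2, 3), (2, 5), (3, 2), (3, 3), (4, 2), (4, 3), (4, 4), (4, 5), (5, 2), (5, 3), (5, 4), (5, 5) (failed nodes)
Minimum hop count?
8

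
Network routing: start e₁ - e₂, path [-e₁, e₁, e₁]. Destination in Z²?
(2, -1)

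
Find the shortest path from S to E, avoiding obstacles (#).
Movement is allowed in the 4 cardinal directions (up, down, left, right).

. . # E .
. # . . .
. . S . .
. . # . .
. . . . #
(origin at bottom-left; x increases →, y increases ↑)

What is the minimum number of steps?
3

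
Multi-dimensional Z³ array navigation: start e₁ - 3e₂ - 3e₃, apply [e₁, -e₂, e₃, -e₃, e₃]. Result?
(2, -4, -2)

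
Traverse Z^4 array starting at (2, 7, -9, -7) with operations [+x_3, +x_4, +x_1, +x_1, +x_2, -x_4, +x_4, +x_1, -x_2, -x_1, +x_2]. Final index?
(4, 8, -8, -6)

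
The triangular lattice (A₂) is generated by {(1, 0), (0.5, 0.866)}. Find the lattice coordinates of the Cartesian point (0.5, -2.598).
2b₁ - 3b₂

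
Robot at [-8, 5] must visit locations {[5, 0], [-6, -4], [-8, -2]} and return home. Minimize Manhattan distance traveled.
44
(one optimal route: (-8, 5) → (5, 0) → (-6, -4) → (-8, -2) → (-8, 5))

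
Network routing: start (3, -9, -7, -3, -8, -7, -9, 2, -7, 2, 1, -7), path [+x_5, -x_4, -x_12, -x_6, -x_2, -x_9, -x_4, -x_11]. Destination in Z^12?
(3, -10, -7, -5, -7, -8, -9, 2, -8, 2, 0, -8)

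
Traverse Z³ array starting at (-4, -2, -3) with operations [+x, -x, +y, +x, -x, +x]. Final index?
(-3, -1, -3)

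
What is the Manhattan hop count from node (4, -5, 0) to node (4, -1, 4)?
8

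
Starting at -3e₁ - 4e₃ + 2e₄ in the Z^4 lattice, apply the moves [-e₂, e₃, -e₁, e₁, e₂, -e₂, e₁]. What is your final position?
(-2, -1, -3, 2)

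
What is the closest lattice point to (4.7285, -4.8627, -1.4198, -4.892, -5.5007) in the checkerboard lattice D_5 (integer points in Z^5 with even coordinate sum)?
(5, -5, -1, -5, -6)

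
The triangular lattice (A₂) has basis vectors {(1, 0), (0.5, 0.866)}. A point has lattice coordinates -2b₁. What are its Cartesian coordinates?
(-2, 0)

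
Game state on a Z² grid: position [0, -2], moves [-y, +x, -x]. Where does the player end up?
(0, -3)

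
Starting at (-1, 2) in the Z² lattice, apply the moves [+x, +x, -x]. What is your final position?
(0, 2)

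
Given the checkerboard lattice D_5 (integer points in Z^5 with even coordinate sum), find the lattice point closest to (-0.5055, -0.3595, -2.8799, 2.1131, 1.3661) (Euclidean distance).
(0, 0, -3, 2, 1)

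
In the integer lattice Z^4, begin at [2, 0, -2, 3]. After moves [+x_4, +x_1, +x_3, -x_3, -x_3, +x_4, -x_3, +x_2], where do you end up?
(3, 1, -4, 5)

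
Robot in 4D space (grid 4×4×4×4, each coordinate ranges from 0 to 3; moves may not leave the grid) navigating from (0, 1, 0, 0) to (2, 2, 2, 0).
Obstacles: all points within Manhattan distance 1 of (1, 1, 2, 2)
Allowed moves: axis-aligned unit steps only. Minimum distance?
5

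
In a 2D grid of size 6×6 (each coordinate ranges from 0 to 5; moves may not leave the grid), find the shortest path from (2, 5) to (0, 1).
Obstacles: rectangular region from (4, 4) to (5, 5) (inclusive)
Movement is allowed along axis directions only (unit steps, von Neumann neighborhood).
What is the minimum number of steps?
6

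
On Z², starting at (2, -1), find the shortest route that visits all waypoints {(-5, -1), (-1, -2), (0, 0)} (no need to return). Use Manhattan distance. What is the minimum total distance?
11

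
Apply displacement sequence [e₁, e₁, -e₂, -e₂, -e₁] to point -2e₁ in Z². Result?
(-1, -2)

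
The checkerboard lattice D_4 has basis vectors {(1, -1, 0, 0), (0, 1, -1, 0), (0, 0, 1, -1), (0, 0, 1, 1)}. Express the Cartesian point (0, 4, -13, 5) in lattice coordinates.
4b₂ - 7b₃ - 2b₄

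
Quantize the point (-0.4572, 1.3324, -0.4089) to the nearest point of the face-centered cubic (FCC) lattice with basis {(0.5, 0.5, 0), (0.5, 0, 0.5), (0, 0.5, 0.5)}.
(-0.5, 1, -0.5)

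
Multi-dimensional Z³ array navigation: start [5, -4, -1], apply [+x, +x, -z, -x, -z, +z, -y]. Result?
(6, -5, -2)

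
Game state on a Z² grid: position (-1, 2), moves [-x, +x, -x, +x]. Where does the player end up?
(-1, 2)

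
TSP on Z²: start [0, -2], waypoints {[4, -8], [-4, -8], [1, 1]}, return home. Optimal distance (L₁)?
34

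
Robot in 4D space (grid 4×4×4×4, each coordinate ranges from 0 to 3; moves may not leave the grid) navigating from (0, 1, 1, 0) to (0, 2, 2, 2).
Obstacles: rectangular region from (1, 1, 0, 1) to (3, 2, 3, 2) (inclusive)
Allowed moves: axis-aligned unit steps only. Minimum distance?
4
(one shortest path: (0, 1, 1, 0) → (0, 2, 1, 0) → (0, 2, 2, 0) → (0, 2, 2, 1) → (0, 2, 2, 2))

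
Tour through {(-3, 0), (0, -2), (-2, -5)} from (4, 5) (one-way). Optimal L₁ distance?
22
(one optimal route: (4, 5) → (-3, 0) → (0, -2) → (-2, -5))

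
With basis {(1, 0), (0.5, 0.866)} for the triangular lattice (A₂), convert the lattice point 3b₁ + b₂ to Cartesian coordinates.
(3.5, 0.866)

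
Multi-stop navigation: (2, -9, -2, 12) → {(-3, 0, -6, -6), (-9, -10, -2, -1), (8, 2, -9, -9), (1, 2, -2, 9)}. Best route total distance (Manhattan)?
91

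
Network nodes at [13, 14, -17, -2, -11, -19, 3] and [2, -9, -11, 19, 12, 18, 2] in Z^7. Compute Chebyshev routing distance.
37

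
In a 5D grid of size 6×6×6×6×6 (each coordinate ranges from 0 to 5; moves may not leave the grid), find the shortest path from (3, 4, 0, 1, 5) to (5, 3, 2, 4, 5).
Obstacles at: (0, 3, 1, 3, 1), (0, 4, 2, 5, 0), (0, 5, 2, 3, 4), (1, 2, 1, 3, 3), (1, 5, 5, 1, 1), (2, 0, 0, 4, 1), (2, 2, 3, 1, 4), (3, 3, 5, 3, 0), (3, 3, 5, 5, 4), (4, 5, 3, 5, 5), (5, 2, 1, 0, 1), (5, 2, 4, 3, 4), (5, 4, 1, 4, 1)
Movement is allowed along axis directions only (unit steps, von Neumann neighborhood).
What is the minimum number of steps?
8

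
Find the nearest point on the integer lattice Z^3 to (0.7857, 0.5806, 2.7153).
(1, 1, 3)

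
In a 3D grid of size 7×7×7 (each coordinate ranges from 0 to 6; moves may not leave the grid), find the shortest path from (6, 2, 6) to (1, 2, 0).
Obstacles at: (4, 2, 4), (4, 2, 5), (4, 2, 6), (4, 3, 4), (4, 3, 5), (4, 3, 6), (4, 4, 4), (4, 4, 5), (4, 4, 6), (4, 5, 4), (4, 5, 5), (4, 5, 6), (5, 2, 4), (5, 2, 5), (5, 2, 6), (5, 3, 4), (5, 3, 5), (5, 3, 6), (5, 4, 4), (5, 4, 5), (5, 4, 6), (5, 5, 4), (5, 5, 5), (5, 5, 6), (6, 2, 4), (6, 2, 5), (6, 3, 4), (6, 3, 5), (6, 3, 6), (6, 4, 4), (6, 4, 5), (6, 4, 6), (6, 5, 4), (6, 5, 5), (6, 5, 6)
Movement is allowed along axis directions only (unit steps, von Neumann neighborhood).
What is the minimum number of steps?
13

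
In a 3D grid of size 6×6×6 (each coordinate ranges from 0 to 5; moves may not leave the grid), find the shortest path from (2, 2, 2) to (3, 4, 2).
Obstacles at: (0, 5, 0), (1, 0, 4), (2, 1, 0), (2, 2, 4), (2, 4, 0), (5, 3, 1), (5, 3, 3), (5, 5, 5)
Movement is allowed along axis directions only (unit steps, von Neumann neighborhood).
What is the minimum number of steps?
3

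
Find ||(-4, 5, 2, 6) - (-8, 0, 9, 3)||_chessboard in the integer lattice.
7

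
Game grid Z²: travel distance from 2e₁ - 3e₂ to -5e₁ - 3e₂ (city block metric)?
7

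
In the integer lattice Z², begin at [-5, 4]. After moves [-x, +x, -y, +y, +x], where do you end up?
(-4, 4)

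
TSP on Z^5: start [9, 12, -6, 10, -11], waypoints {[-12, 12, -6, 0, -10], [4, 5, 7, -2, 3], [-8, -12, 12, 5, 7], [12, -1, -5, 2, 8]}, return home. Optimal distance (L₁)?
224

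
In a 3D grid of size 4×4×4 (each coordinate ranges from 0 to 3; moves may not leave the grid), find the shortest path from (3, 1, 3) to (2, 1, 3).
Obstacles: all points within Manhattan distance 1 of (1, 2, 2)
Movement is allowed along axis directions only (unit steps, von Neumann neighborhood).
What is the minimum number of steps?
1
(one shortest path: (3, 1, 3) → (2, 1, 3))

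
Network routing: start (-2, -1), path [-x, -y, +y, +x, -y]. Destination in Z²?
(-2, -2)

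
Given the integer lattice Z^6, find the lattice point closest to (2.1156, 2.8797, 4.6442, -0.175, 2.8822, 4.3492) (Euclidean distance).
(2, 3, 5, 0, 3, 4)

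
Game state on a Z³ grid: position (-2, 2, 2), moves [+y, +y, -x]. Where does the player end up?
(-3, 4, 2)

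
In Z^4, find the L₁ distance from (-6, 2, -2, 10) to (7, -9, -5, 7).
30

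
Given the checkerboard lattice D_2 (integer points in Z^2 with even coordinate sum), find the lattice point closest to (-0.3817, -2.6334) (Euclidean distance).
(-1, -3)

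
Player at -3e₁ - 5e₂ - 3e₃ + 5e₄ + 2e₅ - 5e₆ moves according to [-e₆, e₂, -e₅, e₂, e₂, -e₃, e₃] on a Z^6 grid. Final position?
(-3, -2, -3, 5, 1, -6)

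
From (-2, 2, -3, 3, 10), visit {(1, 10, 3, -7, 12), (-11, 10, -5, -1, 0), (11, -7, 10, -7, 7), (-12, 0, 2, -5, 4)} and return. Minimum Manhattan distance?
170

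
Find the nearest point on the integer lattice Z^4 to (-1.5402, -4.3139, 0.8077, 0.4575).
(-2, -4, 1, 0)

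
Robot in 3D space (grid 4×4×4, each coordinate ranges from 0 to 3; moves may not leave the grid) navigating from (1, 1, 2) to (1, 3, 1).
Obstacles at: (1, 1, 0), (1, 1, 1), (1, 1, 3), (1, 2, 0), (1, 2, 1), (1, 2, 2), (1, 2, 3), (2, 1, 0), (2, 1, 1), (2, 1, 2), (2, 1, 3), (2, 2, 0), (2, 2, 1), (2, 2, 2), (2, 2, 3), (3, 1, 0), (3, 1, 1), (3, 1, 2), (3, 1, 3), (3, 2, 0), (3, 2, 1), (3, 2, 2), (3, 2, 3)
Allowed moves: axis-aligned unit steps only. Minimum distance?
5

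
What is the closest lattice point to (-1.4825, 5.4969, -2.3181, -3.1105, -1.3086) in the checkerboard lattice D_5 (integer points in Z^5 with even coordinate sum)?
(-1, 5, -2, -3, -1)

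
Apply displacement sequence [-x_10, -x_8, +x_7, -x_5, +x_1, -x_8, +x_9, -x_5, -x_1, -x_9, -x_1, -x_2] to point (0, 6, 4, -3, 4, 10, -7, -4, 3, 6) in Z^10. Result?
(-1, 5, 4, -3, 2, 10, -6, -6, 3, 5)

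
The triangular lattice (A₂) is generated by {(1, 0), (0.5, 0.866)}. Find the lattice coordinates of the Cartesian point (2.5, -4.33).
5b₁ - 5b₂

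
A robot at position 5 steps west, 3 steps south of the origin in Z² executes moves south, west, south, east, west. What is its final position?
(-6, -5)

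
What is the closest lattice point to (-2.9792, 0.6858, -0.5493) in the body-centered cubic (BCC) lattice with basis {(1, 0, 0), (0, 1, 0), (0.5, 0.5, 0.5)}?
(-2.5, 0.5, -0.5)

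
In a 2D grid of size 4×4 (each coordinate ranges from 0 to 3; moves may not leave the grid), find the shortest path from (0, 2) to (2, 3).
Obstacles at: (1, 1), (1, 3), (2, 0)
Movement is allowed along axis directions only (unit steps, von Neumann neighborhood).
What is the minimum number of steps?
3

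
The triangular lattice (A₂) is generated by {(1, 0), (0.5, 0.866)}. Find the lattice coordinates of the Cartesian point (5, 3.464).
3b₁ + 4b₂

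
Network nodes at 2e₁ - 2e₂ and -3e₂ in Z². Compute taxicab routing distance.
3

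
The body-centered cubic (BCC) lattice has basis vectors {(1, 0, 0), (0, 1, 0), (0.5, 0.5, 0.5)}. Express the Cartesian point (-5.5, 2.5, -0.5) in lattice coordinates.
-5b₁ + 3b₂ - b₃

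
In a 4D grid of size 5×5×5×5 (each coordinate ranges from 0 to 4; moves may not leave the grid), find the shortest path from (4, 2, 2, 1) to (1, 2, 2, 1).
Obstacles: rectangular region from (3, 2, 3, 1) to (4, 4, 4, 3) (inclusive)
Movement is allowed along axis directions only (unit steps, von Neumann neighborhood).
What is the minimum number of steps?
3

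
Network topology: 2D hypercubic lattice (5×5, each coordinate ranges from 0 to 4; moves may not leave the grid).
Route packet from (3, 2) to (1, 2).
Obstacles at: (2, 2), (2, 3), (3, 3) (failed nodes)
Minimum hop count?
4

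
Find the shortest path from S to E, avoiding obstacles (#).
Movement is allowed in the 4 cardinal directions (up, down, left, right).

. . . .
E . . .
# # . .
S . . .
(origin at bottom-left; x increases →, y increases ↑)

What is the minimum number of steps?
6
(one shortest path: (0, 0) → (1, 0) → (2, 0) → (2, 1) → (2, 2) → (1, 2) → (0, 2))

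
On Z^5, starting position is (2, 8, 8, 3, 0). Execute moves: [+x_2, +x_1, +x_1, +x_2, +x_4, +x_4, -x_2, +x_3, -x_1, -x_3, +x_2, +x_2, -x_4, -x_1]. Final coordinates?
(2, 11, 8, 4, 0)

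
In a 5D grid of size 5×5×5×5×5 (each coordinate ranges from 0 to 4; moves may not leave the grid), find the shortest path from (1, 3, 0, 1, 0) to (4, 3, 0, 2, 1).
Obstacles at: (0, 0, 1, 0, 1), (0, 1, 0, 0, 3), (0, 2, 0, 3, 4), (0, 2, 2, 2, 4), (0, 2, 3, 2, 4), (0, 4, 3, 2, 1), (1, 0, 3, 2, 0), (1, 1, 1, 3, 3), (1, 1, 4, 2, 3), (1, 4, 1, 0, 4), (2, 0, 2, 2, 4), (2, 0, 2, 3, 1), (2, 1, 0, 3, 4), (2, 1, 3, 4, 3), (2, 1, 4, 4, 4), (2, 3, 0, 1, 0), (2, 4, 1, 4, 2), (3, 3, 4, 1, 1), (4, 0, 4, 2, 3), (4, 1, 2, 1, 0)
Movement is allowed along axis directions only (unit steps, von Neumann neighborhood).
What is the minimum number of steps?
5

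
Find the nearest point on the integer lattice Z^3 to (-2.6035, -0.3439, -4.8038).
(-3, 0, -5)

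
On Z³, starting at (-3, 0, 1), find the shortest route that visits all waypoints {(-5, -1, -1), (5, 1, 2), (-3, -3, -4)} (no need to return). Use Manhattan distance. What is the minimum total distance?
30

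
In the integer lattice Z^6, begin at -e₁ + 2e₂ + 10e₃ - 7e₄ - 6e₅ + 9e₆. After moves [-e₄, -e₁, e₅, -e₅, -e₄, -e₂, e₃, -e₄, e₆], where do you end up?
(-2, 1, 11, -10, -6, 10)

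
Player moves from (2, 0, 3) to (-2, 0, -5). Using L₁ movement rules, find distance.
12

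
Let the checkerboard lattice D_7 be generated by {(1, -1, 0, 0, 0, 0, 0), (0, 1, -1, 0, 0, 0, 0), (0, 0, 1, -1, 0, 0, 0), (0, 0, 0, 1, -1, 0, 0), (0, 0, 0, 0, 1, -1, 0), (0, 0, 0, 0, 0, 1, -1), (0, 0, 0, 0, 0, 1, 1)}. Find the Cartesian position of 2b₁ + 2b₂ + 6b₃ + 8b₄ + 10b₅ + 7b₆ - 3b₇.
(2, 0, 4, 2, 2, -6, -10)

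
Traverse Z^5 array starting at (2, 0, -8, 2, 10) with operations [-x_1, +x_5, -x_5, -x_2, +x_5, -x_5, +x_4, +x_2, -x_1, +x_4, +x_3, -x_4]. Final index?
(0, 0, -7, 3, 10)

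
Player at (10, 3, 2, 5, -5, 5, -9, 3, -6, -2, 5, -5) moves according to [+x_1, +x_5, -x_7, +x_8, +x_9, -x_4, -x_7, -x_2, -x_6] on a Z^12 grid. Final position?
(11, 2, 2, 4, -4, 4, -11, 4, -5, -2, 5, -5)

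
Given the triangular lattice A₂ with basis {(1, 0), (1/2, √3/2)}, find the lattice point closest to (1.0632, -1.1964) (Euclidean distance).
(1, -1.732)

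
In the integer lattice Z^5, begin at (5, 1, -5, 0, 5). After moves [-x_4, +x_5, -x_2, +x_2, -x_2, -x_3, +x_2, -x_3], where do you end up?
(5, 1, -7, -1, 6)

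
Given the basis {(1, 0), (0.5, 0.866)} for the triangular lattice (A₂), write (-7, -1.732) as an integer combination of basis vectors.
-6b₁ - 2b₂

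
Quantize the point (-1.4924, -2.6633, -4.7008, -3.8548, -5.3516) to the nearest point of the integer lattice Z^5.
(-1, -3, -5, -4, -5)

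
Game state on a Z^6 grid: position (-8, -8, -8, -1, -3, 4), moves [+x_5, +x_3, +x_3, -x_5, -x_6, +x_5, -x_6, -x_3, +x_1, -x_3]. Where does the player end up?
(-7, -8, -8, -1, -2, 2)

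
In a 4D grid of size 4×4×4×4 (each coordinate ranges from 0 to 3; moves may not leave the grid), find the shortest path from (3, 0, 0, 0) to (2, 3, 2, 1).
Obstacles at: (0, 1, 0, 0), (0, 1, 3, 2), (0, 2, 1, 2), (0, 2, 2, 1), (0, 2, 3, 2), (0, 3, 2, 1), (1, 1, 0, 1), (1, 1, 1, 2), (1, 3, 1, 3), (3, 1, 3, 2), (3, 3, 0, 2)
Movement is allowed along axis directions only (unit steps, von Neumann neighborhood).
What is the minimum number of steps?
7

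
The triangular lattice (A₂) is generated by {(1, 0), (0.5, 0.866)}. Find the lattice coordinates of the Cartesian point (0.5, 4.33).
-2b₁ + 5b₂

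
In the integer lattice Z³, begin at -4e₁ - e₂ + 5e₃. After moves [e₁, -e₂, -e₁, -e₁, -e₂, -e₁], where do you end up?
(-6, -3, 5)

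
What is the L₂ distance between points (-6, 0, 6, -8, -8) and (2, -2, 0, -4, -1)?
13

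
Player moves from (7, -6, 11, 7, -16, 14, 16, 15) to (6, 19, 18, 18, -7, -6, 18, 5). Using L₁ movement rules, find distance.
85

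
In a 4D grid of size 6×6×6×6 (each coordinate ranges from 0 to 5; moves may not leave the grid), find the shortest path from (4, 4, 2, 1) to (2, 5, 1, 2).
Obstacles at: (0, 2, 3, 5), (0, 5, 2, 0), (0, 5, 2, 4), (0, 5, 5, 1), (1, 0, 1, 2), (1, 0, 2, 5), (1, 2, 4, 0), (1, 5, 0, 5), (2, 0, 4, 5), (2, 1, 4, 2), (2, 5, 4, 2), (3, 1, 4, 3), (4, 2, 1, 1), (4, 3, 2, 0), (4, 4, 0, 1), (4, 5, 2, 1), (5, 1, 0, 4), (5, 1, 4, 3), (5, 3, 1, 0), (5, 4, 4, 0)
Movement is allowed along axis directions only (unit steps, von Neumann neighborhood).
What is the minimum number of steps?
5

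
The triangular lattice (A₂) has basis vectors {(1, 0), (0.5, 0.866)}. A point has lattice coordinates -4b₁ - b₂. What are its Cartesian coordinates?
(-4.5, -0.866)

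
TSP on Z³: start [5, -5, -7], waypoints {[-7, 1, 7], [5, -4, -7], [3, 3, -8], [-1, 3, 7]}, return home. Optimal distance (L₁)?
70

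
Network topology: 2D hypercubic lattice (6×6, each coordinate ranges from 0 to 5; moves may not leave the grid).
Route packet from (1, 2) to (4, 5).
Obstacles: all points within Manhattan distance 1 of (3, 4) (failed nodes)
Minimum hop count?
8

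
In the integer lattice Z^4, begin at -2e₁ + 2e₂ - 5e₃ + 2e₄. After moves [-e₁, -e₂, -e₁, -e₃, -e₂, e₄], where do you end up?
(-4, 0, -6, 3)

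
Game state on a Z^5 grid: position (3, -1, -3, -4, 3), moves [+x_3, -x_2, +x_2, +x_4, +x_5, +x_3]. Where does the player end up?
(3, -1, -1, -3, 4)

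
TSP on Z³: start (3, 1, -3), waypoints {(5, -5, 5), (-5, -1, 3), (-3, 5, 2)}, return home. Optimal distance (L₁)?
56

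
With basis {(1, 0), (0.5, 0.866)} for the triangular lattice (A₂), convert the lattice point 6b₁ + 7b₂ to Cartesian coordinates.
(9.5, 6.062)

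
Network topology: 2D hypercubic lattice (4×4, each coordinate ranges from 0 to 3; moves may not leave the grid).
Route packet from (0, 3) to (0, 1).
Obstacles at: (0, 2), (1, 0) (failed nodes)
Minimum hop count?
4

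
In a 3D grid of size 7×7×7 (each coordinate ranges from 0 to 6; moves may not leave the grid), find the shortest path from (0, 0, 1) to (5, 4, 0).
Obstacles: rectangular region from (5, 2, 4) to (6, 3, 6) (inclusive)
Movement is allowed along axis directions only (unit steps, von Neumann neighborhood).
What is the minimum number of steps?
10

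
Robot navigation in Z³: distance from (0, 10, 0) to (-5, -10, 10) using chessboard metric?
20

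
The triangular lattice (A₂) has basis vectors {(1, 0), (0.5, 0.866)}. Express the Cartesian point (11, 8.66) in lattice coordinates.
6b₁ + 10b₂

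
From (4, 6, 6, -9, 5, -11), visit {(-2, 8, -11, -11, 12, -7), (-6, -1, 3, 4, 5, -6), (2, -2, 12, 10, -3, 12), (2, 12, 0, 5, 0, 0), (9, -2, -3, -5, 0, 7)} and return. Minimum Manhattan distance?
264
(one optimal route: (4, 6, 6, -9, 5, -11) → (-2, 8, -11, -11, 12, -7) → (-6, -1, 3, 4, 5, -6) → (2, 12, 0, 5, 0, 0) → (2, -2, 12, 10, -3, 12) → (9, -2, -3, -5, 0, 7) → (4, 6, 6, -9, 5, -11))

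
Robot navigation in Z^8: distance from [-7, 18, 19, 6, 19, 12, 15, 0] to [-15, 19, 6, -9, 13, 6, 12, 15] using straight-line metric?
27.6586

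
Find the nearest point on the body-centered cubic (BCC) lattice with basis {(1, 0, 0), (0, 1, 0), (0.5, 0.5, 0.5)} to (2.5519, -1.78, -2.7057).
(2.5, -1.5, -2.5)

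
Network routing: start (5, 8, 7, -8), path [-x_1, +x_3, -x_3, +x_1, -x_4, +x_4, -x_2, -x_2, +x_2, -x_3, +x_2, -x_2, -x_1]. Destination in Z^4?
(4, 7, 6, -8)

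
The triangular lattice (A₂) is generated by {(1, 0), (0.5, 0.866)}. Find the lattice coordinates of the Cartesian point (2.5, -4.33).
5b₁ - 5b₂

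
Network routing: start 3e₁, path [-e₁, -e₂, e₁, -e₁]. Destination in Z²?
(2, -1)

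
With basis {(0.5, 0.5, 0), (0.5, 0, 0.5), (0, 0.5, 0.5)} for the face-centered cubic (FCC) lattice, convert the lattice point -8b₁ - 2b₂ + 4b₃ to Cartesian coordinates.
(-5, -2, 1)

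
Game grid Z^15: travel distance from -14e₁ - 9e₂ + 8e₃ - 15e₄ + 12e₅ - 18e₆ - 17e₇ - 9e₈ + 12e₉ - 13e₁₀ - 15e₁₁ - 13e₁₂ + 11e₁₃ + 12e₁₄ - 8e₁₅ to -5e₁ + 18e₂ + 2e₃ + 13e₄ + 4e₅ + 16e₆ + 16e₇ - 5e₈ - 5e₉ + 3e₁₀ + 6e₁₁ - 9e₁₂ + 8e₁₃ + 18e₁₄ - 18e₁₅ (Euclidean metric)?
71.4283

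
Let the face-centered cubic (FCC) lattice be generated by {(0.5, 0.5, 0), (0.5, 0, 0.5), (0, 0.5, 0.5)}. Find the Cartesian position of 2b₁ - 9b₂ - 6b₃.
(-3.5, -2, -7.5)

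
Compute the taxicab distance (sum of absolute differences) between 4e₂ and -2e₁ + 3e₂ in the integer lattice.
3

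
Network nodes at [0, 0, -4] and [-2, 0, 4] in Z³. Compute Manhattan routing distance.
10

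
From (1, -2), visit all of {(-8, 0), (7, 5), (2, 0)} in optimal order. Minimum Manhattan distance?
31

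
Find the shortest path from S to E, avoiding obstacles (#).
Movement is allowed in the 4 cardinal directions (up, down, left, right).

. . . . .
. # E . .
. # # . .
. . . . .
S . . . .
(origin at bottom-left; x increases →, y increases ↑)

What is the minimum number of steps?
7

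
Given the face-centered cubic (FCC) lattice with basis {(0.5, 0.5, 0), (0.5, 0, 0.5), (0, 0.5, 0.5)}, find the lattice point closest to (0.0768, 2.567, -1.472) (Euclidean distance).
(0, 2.5, -1.5)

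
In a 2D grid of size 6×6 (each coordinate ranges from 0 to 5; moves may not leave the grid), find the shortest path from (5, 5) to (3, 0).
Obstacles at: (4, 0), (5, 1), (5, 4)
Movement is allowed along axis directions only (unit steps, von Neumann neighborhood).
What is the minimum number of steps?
7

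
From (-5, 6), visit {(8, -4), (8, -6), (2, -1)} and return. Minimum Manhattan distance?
50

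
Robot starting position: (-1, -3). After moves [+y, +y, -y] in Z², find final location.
(-1, -2)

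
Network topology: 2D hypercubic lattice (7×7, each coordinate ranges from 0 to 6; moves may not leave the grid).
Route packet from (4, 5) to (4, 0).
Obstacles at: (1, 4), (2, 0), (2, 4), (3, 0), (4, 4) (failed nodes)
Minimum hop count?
7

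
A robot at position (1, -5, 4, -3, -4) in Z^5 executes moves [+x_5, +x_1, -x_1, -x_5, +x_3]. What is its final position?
(1, -5, 5, -3, -4)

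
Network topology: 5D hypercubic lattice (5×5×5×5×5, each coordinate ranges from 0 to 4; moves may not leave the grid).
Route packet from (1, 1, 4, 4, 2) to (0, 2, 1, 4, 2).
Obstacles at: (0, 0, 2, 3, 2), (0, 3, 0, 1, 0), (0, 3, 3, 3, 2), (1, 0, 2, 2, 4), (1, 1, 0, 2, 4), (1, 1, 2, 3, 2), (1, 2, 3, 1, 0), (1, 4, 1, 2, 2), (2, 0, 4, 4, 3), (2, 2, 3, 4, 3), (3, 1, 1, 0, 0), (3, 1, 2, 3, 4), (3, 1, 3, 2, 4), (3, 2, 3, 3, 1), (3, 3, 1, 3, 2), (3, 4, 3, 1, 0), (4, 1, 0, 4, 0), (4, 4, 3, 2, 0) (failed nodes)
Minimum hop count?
5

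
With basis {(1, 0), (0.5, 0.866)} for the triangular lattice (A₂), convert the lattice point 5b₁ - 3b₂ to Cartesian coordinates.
(3.5, -2.598)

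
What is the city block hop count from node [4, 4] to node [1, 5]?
4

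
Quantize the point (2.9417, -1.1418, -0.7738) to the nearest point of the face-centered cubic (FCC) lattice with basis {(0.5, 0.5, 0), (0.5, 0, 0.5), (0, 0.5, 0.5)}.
(3, -1, -1)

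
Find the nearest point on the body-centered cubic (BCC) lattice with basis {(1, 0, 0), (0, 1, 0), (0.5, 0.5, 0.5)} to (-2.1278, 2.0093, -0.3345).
(-2, 2, 0)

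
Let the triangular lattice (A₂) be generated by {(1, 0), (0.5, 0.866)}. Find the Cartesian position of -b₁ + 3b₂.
(0.5, 2.598)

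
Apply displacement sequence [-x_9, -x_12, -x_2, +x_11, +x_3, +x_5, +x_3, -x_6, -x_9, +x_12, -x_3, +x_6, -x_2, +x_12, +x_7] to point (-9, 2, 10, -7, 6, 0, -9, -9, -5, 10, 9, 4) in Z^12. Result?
(-9, 0, 11, -7, 7, 0, -8, -9, -7, 10, 10, 5)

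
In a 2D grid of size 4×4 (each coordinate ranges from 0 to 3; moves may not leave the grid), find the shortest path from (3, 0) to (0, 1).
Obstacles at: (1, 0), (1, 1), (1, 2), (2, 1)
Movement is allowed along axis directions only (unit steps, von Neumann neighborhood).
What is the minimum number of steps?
8
(one shortest path: (3, 0) → (3, 1) → (3, 2) → (2, 2) → (2, 3) → (1, 3) → (0, 3) → (0, 2) → (0, 1))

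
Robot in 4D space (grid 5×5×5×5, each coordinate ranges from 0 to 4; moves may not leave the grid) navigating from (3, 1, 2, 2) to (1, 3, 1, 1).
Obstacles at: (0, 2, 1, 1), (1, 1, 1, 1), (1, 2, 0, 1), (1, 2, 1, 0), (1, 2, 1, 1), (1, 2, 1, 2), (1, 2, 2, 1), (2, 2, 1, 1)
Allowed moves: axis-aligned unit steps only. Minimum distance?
6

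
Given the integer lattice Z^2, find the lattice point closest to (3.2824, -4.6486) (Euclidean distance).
(3, -5)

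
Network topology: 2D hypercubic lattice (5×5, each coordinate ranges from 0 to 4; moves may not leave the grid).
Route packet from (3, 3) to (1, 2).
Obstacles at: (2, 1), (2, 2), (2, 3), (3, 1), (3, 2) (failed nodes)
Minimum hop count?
5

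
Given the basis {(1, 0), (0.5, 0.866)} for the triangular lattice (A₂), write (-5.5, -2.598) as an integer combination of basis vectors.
-4b₁ - 3b₂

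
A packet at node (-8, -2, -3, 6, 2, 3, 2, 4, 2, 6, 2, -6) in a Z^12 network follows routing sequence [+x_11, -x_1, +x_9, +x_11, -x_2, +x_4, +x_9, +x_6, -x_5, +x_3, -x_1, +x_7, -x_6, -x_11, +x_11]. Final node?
(-10, -3, -2, 7, 1, 3, 3, 4, 4, 6, 4, -6)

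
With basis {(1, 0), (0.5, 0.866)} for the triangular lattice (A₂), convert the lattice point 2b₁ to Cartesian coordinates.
(2, 0)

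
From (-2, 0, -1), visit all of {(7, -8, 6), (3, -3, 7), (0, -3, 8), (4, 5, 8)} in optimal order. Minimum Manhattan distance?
46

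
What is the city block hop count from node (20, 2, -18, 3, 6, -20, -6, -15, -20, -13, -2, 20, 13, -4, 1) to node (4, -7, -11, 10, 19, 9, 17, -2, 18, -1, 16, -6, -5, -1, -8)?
241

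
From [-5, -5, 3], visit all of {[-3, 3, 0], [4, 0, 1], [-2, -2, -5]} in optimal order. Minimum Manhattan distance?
36
(one optimal route: (-5, -5, 3) → (-2, -2, -5) → (-3, 3, 0) → (4, 0, 1))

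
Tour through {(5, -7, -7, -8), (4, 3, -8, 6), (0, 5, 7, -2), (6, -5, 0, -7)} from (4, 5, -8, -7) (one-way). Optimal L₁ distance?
80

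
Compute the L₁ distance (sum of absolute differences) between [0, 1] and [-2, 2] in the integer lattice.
3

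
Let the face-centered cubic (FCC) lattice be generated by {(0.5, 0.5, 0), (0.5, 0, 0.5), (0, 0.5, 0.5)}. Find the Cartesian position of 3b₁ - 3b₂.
(0, 1.5, -1.5)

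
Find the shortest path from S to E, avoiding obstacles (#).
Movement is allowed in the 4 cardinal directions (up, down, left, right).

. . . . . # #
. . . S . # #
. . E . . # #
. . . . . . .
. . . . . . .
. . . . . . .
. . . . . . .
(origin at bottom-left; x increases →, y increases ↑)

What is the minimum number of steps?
2
(one shortest path: (3, 5) → (2, 5) → (2, 4))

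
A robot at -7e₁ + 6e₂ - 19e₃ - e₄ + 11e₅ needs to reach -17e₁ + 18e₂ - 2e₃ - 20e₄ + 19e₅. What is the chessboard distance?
19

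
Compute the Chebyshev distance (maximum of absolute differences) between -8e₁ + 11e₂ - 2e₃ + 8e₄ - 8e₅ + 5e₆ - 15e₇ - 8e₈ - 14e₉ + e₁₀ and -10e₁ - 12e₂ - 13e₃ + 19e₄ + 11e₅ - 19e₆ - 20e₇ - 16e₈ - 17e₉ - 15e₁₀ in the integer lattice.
24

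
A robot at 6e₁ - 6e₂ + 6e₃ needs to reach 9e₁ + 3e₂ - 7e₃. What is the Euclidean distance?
16.0935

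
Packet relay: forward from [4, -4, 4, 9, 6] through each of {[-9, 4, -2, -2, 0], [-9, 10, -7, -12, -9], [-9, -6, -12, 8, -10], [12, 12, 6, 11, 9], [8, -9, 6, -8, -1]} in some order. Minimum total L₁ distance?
202
(one optimal route: (4, -4, 4, 9, 6) → (12, 12, 6, 11, 9) → (8, -9, 6, -8, -1) → (-9, 4, -2, -2, 0) → (-9, 10, -7, -12, -9) → (-9, -6, -12, 8, -10))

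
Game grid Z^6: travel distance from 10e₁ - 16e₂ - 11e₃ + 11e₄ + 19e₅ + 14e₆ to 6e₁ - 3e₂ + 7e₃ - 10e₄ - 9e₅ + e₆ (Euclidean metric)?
43.6234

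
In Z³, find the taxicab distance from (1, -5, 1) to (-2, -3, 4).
8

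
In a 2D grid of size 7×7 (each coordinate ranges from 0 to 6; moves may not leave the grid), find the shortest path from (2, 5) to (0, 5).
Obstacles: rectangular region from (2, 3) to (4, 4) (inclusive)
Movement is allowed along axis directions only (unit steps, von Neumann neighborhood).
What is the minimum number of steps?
2
(one shortest path: (2, 5) → (1, 5) → (0, 5))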